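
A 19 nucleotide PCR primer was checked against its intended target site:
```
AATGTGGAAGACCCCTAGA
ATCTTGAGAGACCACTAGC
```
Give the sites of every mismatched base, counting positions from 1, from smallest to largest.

2, 3, 4, 7, 8, 14, 19

Scanning 1-based: 2: A/T; 3: T/C; 4: G/T; 7: G/A; 8: A/G; 14: C/A; 19: A/C.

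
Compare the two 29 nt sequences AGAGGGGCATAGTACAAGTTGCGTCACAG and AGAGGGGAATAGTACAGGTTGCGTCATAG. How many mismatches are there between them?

The sequences differ at sites 8, 17, 27 (1-based) — 3 in total.

3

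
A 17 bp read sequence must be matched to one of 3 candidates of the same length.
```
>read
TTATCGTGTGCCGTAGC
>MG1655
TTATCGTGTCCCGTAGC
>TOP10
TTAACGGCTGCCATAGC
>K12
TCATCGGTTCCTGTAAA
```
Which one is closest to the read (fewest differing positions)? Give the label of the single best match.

MG1655

MG1655 differs at 1 position; TOP10 differs at 4 positions; K12 differs at 7 positions. The closest is MG1655.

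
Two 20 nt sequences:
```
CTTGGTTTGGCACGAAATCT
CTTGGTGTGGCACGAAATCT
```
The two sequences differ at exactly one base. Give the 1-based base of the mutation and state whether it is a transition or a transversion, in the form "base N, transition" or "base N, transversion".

base 7, transversion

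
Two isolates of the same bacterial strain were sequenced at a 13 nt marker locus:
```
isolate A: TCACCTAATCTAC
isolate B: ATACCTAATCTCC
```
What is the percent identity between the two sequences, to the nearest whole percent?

3 positions differ (1, 2, 12), so 10 of 13 match: 10/13 = 76.92%.

77%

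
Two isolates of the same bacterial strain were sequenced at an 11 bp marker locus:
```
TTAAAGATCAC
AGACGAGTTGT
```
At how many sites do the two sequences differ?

9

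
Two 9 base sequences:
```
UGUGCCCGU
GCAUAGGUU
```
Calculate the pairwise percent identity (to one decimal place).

11.1%

8 positions differ (1, 2, 3, 4, 5, 6, 7, 8), so 1 of 9 match: 1/9 = 11.11%.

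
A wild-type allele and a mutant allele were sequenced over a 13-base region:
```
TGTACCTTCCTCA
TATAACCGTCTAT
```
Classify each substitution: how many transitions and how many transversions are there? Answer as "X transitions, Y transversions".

3 transitions, 4 transversions

Transitions (purine↔purine or pyrimidine↔pyrimidine): 2 G→A, 7 T→C, 9 C→T.
Transversions (purine↔pyrimidine): 5 C→A, 8 T→G, 12 C→A, 13 A→T.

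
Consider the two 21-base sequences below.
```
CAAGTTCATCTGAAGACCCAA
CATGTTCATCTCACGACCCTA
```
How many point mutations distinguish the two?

4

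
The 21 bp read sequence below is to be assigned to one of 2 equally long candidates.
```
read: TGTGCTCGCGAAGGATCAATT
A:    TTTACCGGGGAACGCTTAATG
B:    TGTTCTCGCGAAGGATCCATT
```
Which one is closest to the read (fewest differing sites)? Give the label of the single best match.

Hamming distances to read — A: 9; B: 2.
Smallest is B with 2 mismatches.

B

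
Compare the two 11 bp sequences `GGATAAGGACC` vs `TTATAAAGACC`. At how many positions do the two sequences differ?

3

Mismatches (1-based): position 1: G→T; position 2: G→T; position 7: G→A.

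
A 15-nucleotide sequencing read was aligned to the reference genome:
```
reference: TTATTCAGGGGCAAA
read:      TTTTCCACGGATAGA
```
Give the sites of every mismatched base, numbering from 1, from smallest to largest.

Scanning 1-based: 3: A/T; 5: T/C; 8: G/C; 11: G/A; 12: C/T; 14: A/G.

3, 5, 8, 11, 12, 14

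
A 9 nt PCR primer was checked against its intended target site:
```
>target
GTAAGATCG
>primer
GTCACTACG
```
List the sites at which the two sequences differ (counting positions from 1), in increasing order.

3, 5, 6, 7

Differences at site 3 (A→C), site 5 (G→C), site 6 (A→T), site 7 (T→A).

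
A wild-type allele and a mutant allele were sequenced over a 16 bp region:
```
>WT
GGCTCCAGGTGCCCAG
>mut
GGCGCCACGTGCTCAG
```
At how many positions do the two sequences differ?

Comparing position by position, 3 positions differ: 4 (T/G), 8 (G/C), 13 (C/T).

3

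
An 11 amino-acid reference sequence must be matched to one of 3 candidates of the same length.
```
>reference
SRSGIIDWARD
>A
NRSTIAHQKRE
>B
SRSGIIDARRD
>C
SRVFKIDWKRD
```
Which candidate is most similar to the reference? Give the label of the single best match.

B

A differs at 7 residues; B differs at 2 residues; C differs at 4 residues. The closest is B.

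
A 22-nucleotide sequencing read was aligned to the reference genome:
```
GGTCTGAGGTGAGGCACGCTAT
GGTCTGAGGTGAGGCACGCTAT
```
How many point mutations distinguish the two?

0

No positions differ; the sequences are identical.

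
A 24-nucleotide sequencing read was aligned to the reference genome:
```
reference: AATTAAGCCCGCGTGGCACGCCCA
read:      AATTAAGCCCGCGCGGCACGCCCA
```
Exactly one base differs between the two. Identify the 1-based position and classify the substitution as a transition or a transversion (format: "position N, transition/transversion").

Position 14 changes T→C. T is a pyrimidine and C is a pyrimidine, so this is a transition.

position 14, transition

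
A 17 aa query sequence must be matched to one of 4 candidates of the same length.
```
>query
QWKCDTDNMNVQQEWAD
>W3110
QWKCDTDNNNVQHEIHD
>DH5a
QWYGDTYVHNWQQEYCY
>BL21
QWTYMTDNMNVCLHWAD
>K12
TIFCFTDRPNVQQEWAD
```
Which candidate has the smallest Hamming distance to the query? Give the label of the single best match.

W3110 differs at 4 residues; DH5a differs at 9 residues; BL21 differs at 6 residues; K12 differs at 6 residues. The closest is W3110.

W3110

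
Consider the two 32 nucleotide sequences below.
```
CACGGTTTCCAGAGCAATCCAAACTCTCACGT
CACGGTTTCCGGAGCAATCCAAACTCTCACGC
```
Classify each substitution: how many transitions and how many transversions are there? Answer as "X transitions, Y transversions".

Mismatches (1-based):
position 11: A→G (purine→purine, transition)
position 32: T→C (pyrimidine→pyrimidine, transition)

2 transitions, 0 transversions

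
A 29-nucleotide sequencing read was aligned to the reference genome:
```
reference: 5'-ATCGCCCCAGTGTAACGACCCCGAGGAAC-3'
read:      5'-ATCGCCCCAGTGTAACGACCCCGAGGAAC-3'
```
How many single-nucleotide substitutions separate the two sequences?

0

No positions differ; the sequences are identical.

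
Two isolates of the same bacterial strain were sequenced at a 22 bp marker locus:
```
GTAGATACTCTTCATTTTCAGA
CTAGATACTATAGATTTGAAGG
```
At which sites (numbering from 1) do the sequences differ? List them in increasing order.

Scanning 1-based: 1: G/C; 10: C/A; 12: T/A; 13: C/G; 18: T/G; 19: C/A; 22: A/G.

1, 10, 12, 13, 18, 19, 22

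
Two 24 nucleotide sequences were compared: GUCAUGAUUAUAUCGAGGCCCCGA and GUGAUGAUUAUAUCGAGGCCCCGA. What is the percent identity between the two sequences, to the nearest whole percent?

96%

Mismatch at position 3 (1-based): 1 of 24.
Identical positions: 23/24 = 95.83% → 96%.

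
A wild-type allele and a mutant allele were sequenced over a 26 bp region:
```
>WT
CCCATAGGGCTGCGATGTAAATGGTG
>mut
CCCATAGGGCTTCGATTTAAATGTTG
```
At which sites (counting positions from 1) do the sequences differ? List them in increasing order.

Differences at site 12 (G→T), site 17 (G→T), site 24 (G→T).

12, 17, 24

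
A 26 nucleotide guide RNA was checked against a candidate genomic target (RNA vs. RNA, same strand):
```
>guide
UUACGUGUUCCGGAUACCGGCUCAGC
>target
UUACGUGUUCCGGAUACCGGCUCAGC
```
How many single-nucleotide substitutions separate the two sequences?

0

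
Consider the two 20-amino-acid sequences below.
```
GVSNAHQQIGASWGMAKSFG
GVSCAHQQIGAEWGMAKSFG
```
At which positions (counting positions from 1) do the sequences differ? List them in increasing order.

Scanning 1-based: 4: N/C; 12: S/E.

4, 12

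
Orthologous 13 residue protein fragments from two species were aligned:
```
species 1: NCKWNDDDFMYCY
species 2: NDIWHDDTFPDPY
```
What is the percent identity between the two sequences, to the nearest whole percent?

7 positions differ (2, 3, 5, 8, 10, 11, 12), so 6 of 13 match: 6/13 = 46.15%.

46%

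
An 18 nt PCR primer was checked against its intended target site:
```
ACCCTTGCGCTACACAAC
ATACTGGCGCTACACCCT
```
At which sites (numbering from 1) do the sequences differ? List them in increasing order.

2, 3, 6, 16, 17, 18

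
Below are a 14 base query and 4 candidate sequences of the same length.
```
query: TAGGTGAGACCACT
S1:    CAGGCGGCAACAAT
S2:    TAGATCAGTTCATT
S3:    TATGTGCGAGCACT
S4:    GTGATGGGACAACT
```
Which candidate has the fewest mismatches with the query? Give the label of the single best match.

S1 differs at 6 sites; S2 differs at 5 sites; S3 differs at 3 sites; S4 differs at 5 sites. The closest is S3.

S3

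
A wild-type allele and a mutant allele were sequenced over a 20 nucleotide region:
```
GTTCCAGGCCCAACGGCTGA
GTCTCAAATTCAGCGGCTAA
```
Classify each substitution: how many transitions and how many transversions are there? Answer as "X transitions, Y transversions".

Transitions (purine↔purine or pyrimidine↔pyrimidine): 3 T→C, 4 C→T, 7 G→A, 8 G→A, 9 C→T, 10 C→T, 13 A→G, 19 G→A.
Transversions (purine↔pyrimidine): none.

8 transitions, 0 transversions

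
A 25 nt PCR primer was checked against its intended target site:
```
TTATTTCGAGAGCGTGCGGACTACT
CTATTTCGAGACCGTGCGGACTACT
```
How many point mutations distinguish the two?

2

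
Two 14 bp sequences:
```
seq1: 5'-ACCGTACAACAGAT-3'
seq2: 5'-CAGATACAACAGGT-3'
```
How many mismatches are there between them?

5

Mismatches (1-based): base 1: A→C; base 2: C→A; base 3: C→G; base 4: G→A; base 13: A→G.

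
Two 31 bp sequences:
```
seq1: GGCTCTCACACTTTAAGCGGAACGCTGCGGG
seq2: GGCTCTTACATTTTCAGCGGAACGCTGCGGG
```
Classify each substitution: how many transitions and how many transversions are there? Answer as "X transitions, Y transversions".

Mismatches (1-based):
site 7: C→T (pyrimidine→pyrimidine, transition)
site 11: C→T (pyrimidine→pyrimidine, transition)
site 15: A→C (purine→pyrimidine, transversion)

2 transitions, 1 transversion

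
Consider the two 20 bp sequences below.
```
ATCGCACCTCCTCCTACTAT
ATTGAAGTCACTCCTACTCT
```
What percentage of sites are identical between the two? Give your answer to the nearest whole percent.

65%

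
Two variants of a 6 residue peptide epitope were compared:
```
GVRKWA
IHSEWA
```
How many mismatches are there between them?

4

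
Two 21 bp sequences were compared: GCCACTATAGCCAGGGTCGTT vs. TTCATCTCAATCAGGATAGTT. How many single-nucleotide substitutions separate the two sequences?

10

Comparing position by position, 10 positions differ: 1 (G/T), 2 (C/T), 5 (C/T), 6 (T/C), 7 (A/T), 8 (T/C), 10 (G/A), 11 (C/T), 16 (G/A), 18 (C/A).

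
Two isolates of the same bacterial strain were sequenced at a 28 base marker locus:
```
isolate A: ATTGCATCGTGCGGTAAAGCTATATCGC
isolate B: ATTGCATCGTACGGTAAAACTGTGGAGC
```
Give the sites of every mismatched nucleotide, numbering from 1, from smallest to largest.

11, 19, 22, 24, 25, 26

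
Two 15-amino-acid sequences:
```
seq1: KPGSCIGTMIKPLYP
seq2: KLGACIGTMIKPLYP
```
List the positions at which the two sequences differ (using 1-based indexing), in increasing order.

Scanning 1-based: 2: P/L; 4: S/A.

2, 4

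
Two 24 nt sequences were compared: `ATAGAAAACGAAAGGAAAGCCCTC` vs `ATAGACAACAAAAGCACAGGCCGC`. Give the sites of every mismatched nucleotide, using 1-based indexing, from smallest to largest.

6, 10, 15, 17, 20, 23

Differences at site 6 (A→C), site 10 (G→A), site 15 (G→C), site 17 (A→C), site 20 (C→G), site 23 (T→G).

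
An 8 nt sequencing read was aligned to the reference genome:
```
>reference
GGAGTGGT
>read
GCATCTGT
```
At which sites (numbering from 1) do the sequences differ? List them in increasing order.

Differences at site 2 (G→C), site 4 (G→T), site 5 (T→C), site 6 (G→T).

2, 4, 5, 6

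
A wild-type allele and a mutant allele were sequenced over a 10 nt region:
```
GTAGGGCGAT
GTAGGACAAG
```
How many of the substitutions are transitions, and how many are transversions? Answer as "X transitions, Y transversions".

Transitions (purine↔purine or pyrimidine↔pyrimidine): 6 G→A, 8 G→A.
Transversions (purine↔pyrimidine): 10 T→G.

2 transitions, 1 transversion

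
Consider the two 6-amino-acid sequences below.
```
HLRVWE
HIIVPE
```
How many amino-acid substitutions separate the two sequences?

3

Mismatches (1-based): position 2: L→I; position 3: R→I; position 5: W→P.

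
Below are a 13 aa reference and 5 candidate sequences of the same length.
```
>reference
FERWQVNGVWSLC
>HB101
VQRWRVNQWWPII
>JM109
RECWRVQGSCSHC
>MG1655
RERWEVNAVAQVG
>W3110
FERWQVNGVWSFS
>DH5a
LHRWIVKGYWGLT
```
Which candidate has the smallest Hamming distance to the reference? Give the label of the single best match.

Hamming distances to reference — HB101: 8; JM109: 7; MG1655: 7; W3110: 2; DH5a: 7.
Smallest is W3110 with 2 mismatches.

W3110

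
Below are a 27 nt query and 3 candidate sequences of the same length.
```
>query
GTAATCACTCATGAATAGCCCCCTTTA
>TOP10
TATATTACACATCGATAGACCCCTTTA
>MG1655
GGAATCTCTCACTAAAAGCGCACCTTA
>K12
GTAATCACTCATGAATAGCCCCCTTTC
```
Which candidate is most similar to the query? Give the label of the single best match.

Hamming distances to query — TOP10: 8; MG1655: 8; K12: 1.
Smallest is K12 with 1 mismatch.

K12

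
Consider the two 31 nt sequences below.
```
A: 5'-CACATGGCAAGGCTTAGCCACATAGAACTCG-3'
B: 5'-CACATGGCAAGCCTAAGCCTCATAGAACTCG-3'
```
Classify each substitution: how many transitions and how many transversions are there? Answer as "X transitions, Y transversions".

0 transitions, 3 transversions

Transitions (purine↔purine or pyrimidine↔pyrimidine): none.
Transversions (purine↔pyrimidine): 12 G→C, 15 T→A, 20 A→T.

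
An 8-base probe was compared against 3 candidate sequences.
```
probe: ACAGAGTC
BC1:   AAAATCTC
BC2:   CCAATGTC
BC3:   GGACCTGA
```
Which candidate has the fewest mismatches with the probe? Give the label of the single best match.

BC1 differs at 4 sites; BC2 differs at 3 sites; BC3 differs at 7 sites. The closest is BC2.

BC2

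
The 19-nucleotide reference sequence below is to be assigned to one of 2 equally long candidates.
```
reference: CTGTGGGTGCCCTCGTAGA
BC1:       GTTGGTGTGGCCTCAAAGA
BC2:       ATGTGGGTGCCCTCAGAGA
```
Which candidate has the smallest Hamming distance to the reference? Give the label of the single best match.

BC2

Hamming distances to reference — BC1: 7; BC2: 3.
Smallest is BC2 with 3 mismatches.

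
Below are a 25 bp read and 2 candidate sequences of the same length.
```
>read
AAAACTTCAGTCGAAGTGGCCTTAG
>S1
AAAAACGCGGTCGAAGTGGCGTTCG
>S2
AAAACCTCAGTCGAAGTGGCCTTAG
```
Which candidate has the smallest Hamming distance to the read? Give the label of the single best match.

Hamming distances to read — S1: 6; S2: 1.
Smallest is S2 with 1 mismatch.

S2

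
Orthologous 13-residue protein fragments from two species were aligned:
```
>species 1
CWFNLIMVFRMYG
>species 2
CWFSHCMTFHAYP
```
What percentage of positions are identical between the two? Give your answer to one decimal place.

Mismatches at positions 4, 5, 6, 8, 10, 11, 13 (1-based): 7 of 13.
Identical positions: 6/13 = 46.15% → 46.2%.

46.2%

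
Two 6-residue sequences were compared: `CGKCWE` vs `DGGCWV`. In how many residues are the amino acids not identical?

3

Mismatches (1-based): residue 1: C→D; residue 3: K→G; residue 6: E→V.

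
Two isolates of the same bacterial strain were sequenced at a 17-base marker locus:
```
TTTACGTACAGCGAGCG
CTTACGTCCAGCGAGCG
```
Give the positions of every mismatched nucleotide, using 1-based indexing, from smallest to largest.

1, 8

Differences at position 1 (T→C), position 8 (A→C).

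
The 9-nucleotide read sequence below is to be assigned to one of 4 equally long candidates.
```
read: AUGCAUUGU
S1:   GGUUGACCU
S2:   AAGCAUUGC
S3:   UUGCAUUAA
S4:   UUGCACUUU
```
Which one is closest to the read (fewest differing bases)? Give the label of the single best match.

S1 differs at 8 bases; S2 differs at 2 bases; S3 differs at 3 bases; S4 differs at 3 bases. The closest is S2.

S2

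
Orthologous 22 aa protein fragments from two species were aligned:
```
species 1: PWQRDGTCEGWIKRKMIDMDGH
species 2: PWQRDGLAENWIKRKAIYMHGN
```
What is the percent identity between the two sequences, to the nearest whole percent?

68%

Mismatches at positions 7, 8, 10, 16, 18, 20, 22 (1-based): 7 of 22.
Identical positions: 15/22 = 68.18% → 68%.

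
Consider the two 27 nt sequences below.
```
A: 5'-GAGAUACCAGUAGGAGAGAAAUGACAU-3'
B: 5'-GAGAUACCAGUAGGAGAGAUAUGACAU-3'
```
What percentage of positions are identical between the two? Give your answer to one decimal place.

96.3%

1 position differs (20), so 26 of 27 match: 26/27 = 96.3%.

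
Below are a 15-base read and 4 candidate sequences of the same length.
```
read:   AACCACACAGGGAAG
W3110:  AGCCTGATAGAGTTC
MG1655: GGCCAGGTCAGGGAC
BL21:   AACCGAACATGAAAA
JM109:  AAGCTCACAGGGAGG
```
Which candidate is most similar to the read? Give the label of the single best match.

JM109

Hamming distances to read — W3110: 8; MG1655: 9; BL21: 5; JM109: 3.
Smallest is JM109 with 3 mismatches.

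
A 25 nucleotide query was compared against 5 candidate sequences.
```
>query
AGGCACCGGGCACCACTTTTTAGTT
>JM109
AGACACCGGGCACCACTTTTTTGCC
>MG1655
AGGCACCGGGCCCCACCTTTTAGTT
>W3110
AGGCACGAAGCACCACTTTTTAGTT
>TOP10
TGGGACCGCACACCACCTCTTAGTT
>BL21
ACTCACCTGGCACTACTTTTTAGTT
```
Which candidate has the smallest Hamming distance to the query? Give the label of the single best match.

MG1655

Hamming distances to query — JM109: 4; MG1655: 2; W3110: 3; TOP10: 6; BL21: 4.
Smallest is MG1655 with 2 mismatches.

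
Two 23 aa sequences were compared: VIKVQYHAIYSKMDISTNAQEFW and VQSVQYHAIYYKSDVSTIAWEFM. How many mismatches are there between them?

8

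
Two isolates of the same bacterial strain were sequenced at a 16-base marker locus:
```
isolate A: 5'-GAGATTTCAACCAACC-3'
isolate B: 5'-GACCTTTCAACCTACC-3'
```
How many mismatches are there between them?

The sequences differ at bases 3, 4, 13 (1-based) — 3 in total.

3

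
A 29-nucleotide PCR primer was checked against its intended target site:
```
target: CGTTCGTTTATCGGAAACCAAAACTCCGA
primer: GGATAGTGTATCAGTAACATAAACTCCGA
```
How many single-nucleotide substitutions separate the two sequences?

The sequences differ at bases 1, 3, 5, 8, 13, 15, 19, 20 (1-based) — 8 in total.

8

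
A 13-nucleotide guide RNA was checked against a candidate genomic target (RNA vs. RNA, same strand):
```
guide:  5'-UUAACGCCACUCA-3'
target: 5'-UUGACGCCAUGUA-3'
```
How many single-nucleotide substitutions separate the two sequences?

4

The sequences differ at bases 3, 10, 11, 12 (1-based) — 4 in total.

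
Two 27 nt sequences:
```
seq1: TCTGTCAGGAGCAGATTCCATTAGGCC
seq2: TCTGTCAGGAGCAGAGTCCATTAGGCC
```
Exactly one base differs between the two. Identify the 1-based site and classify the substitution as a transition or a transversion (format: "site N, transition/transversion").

Site 16 changes T→G. T is a pyrimidine and G is a purine, so this is a transversion.

site 16, transversion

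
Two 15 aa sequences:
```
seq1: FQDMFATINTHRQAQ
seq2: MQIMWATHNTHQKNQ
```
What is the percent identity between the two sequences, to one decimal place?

53.3%

Mismatches at positions 1, 3, 5, 8, 12, 13, 14 (1-based): 7 of 15.
Identical positions: 8/15 = 53.33% → 53.3%.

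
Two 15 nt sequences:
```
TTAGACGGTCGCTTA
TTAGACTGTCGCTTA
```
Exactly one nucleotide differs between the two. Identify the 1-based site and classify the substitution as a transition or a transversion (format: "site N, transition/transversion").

site 7, transversion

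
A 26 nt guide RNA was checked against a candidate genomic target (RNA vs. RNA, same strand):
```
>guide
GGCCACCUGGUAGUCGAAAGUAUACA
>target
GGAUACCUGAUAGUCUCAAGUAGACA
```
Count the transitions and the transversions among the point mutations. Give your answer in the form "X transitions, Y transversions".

2 transitions, 4 transversions

Transitions (purine↔purine or pyrimidine↔pyrimidine): 4 C→U, 10 G→A.
Transversions (purine↔pyrimidine): 3 C→A, 16 G→U, 17 A→C, 23 U→G.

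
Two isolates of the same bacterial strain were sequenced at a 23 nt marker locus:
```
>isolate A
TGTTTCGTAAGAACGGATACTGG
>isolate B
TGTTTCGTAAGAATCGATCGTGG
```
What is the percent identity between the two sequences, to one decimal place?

4 positions differ (14, 15, 19, 20), so 19 of 23 match: 19/23 = 82.61%.

82.6%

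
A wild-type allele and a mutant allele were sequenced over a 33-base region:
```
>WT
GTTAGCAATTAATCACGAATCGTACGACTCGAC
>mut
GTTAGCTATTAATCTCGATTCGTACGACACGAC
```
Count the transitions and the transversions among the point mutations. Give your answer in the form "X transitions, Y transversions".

0 transitions, 4 transversions

Transitions (purine↔purine or pyrimidine↔pyrimidine): none.
Transversions (purine↔pyrimidine): 7 A→T, 15 A→T, 19 A→T, 29 T→A.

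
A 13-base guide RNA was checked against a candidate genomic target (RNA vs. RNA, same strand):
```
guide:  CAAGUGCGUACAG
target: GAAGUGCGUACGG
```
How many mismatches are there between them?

2

Mismatches (1-based): base 1: C→G; base 12: A→G.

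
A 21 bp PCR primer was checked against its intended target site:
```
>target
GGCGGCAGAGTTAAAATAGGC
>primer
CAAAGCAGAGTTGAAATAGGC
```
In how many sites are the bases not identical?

5

Mismatches (1-based): site 1: G→C; site 2: G→A; site 3: C→A; site 4: G→A; site 13: A→G.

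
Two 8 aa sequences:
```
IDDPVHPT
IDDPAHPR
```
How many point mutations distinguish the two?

Mismatches (1-based): position 5: V→A; position 8: T→R.

2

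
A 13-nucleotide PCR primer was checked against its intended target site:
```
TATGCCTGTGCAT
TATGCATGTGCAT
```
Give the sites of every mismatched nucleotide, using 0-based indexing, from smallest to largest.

5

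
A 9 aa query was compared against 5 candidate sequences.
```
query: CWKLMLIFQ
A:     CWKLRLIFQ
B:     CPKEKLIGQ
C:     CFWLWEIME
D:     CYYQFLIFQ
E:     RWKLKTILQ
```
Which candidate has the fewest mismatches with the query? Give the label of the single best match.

A

A differs at 1 position; B differs at 4 positions; C differs at 6 positions; D differs at 4 positions; E differs at 4 positions. The closest is A.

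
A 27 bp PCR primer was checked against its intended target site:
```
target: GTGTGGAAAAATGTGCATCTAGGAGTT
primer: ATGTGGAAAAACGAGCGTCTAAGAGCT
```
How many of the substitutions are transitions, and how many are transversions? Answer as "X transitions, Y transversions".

5 transitions, 1 transversion

Transitions (purine↔purine or pyrimidine↔pyrimidine): 1 G→A, 12 T→C, 17 A→G, 22 G→A, 26 T→C.
Transversions (purine↔pyrimidine): 14 T→A.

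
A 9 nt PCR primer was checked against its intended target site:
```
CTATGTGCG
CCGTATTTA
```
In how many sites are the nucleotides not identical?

6

The sequences differ at sites 2, 3, 5, 7, 8, 9 (1-based) — 6 in total.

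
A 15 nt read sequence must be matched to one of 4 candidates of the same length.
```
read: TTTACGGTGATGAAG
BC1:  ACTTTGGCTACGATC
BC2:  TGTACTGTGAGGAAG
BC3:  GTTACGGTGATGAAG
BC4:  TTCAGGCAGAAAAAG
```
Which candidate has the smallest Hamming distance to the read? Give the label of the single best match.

BC1 differs at 9 positions; BC2 differs at 3 positions; BC3 differs at 1 position; BC4 differs at 6 positions. The closest is BC3.

BC3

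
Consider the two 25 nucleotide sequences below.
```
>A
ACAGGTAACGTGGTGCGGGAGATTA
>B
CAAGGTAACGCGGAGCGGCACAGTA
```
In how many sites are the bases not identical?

Comparing position by position, 7 sites differ: 1 (A/C), 2 (C/A), 11 (T/C), 14 (T/A), 19 (G/C), 21 (G/C), 23 (T/G).

7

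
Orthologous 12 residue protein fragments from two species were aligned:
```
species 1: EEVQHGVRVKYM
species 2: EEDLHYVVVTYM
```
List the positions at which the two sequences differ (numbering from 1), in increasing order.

Differences at position 3 (V→D), position 4 (Q→L), position 6 (G→Y), position 8 (R→V), position 10 (K→T).

3, 4, 6, 8, 10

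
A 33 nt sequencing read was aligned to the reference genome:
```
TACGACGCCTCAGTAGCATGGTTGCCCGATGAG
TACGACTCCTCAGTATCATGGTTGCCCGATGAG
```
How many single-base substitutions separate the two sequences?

The sequences differ at positions 7, 16 (1-based) — 2 in total.

2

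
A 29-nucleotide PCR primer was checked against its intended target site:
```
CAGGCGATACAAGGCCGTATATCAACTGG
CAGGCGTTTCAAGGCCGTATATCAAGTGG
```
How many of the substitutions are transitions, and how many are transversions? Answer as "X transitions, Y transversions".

0 transitions, 3 transversions

Transitions (purine↔purine or pyrimidine↔pyrimidine): none.
Transversions (purine↔pyrimidine): 7 A→T, 9 A→T, 26 C→G.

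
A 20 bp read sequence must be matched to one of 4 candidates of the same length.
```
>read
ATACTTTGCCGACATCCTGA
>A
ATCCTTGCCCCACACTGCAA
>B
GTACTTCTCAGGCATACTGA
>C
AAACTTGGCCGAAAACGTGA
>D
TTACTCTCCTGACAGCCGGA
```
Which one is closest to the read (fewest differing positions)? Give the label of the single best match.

C

A differs at 9 positions; B differs at 6 positions; C differs at 5 positions; D differs at 6 positions. The closest is C.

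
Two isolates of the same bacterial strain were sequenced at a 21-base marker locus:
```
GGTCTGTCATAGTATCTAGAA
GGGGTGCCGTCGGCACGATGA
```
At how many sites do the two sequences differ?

11

Comparing position by position, 11 sites differ: 3 (T/G), 4 (C/G), 7 (T/C), 9 (A/G), 11 (A/C), 13 (T/G), 14 (A/C), 15 (T/A), 17 (T/G), 19 (G/T), 20 (A/G).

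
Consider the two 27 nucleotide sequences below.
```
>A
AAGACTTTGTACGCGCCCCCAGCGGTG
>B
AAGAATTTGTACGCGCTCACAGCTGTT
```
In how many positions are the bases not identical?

Mismatches (1-based): position 5: C→A; position 17: C→T; position 19: C→A; position 24: G→T; position 27: G→T.

5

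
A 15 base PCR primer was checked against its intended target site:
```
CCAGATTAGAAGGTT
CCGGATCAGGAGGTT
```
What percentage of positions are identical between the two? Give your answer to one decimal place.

80.0%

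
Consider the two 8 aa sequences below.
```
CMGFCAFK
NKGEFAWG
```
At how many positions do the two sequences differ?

6

Comparing position by position, 6 positions differ: 1 (C/N), 2 (M/K), 4 (F/E), 5 (C/F), 7 (F/W), 8 (K/G).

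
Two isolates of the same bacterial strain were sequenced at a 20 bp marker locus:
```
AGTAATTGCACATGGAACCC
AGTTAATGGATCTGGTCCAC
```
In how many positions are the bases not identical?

8

The sequences differ at positions 4, 6, 9, 11, 12, 16, 17, 19 (1-based) — 8 in total.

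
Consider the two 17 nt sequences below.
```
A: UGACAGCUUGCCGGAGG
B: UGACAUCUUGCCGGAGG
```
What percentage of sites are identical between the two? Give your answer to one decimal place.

Mismatch at position 6 (1-based): 1 of 17.
Identical positions: 16/17 = 94.12% → 94.1%.

94.1%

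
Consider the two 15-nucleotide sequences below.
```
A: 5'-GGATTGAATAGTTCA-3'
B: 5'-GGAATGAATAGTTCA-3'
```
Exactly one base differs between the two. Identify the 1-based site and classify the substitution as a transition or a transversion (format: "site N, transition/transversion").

site 4, transversion

Site 4 changes T→A. T is a pyrimidine and A is a purine, so this is a transversion.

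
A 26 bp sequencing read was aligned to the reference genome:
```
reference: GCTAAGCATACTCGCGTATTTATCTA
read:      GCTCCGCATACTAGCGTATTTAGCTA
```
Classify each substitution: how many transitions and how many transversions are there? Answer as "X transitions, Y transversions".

Mismatches (1-based):
site 4: A→C (purine→pyrimidine, transversion)
site 5: A→C (purine→pyrimidine, transversion)
site 13: C→A (pyrimidine→purine, transversion)
site 23: T→G (pyrimidine→purine, transversion)

0 transitions, 4 transversions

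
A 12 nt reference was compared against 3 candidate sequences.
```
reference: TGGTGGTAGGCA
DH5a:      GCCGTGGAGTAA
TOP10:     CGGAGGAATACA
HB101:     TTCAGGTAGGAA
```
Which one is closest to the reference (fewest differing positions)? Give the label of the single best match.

Hamming distances to reference — DH5a: 8; TOP10: 5; HB101: 4.
Smallest is HB101 with 4 mismatches.

HB101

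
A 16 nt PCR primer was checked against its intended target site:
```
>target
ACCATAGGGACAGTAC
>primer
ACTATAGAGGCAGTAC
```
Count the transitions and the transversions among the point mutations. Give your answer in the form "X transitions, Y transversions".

Mismatches (1-based):
position 3: C→T (pyrimidine→pyrimidine, transition)
position 8: G→A (purine→purine, transition)
position 10: A→G (purine→purine, transition)

3 transitions, 0 transversions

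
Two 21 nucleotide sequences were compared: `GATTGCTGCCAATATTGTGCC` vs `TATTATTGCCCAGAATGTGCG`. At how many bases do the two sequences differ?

7

Comparing position by position, 7 bases differ: 1 (G/T), 5 (G/A), 6 (C/T), 11 (A/C), 13 (T/G), 15 (T/A), 21 (C/G).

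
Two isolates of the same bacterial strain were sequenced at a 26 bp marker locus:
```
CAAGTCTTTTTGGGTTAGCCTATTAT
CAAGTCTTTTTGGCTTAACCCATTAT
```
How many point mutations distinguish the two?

3

Comparing position by position, 3 positions differ: 14 (G/C), 18 (G/A), 21 (T/C).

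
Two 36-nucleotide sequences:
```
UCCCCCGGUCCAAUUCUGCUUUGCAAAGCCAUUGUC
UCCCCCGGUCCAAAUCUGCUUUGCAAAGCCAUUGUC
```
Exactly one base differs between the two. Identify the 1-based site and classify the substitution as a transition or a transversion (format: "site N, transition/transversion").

site 14, transversion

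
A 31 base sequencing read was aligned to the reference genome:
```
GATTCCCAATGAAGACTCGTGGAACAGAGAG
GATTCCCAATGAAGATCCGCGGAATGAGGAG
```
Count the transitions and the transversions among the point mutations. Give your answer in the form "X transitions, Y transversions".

Transitions (purine↔purine or pyrimidine↔pyrimidine): 16 C→T, 17 T→C, 20 T→C, 25 C→T, 26 A→G, 27 G→A, 28 A→G.
Transversions (purine↔pyrimidine): none.

7 transitions, 0 transversions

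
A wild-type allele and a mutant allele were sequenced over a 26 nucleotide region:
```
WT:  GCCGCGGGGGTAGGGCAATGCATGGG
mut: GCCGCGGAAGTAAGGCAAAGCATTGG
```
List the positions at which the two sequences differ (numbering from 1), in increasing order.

8, 9, 13, 19, 24

Scanning 1-based: 8: G/A; 9: G/A; 13: G/A; 19: T/A; 24: G/T.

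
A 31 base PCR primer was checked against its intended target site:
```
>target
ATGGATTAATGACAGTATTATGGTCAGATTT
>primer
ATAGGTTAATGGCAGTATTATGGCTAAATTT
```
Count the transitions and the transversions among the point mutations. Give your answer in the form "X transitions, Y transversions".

6 transitions, 0 transversions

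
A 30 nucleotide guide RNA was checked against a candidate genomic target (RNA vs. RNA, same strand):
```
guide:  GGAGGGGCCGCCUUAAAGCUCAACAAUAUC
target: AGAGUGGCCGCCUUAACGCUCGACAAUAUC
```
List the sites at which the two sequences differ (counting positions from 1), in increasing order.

Scanning 1-based: 1: G/A; 5: G/U; 17: A/C; 22: A/G.

1, 5, 17, 22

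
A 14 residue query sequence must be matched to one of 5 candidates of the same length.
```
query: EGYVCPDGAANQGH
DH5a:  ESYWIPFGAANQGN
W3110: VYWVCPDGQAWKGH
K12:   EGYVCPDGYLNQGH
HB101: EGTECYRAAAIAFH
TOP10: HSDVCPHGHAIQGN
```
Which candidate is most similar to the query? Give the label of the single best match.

K12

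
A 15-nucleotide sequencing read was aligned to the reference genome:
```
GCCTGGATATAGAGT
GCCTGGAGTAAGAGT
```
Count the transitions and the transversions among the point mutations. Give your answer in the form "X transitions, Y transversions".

0 transitions, 3 transversions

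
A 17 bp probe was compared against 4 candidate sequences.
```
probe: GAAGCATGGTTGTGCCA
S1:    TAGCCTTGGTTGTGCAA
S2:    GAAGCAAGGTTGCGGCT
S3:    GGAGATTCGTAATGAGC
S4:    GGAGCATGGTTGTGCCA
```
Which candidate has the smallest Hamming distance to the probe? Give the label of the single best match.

Hamming distances to probe — S1: 5; S2: 4; S3: 9; S4: 1.
Smallest is S4 with 1 mismatch.

S4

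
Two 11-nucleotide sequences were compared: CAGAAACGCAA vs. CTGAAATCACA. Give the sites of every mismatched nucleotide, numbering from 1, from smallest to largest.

Scanning 1-based: 2: A/T; 7: C/T; 8: G/C; 9: C/A; 10: A/C.

2, 7, 8, 9, 10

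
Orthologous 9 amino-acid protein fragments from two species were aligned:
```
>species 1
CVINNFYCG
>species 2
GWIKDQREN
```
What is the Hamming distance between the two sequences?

Comparing position by position, 8 positions differ: 1 (C/G), 2 (V/W), 4 (N/K), 5 (N/D), 6 (F/Q), 7 (Y/R), 8 (C/E), 9 (G/N).

8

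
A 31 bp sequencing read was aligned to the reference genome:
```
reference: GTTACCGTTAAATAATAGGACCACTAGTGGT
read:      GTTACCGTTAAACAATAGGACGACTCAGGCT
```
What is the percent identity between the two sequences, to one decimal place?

Mismatches at positions 13, 22, 26, 27, 28, 30 (1-based): 6 of 31.
Identical positions: 25/31 = 80.65% → 80.6%.

80.6%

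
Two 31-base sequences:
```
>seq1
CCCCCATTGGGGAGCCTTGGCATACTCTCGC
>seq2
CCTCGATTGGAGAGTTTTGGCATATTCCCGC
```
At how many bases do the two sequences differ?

7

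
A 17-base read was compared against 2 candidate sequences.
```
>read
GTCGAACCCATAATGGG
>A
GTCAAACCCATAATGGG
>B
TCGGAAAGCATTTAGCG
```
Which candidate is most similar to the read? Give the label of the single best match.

A

Hamming distances to read — A: 1; B: 9.
Smallest is A with 1 mismatch.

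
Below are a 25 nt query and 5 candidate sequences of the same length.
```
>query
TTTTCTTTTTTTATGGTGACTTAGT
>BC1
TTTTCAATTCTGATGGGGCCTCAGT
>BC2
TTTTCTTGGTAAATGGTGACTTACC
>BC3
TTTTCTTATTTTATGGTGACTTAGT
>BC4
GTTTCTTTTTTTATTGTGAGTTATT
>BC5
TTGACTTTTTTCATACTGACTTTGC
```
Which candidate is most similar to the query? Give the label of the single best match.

BC3

BC1 differs at 7 sites; BC2 differs at 6 sites; BC3 differs at 1 site; BC4 differs at 4 sites; BC5 differs at 7 sites. The closest is BC3.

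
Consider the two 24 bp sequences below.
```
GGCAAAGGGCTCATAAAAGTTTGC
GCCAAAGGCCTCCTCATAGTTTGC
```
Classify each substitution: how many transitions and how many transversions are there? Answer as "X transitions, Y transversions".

0 transitions, 5 transversions

Mismatches (1-based):
site 2: G→C (purine→pyrimidine, transversion)
site 9: G→C (purine→pyrimidine, transversion)
site 13: A→C (purine→pyrimidine, transversion)
site 15: A→C (purine→pyrimidine, transversion)
site 17: A→T (purine→pyrimidine, transversion)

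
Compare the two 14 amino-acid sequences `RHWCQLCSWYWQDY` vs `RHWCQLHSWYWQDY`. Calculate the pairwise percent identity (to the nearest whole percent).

93%

1 position differs (7), so 13 of 14 match: 13/14 = 92.86%.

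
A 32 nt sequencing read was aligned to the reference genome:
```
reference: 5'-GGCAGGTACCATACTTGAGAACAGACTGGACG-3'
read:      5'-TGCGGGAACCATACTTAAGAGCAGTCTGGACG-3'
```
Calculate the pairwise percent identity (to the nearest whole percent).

81%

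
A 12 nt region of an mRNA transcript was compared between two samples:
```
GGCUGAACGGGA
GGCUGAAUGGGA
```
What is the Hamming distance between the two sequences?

Mismatches (1-based): site 8: C→U.

1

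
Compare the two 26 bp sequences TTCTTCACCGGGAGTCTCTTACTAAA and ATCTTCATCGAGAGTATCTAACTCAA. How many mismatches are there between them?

Mismatches (1-based): base 1: T→A; base 8: C→T; base 11: G→A; base 16: C→A; base 20: T→A; base 24: A→C.

6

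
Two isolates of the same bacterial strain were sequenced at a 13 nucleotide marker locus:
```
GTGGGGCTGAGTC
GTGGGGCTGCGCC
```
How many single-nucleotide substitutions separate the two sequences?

2

Mismatches (1-based): base 10: A→C; base 12: T→C.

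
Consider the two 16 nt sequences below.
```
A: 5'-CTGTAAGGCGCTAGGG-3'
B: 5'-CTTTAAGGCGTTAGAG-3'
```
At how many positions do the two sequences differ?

Mismatches (1-based): position 3: G→T; position 11: C→T; position 15: G→A.

3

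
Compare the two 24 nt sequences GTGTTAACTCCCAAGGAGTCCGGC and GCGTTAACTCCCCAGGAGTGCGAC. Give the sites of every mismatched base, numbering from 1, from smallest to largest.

2, 13, 20, 23

Scanning 1-based: 2: T/C; 13: A/C; 20: C/G; 23: G/A.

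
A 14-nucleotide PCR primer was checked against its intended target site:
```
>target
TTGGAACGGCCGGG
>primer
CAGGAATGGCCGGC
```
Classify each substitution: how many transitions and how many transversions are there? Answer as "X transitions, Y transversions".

2 transitions, 2 transversions

Transitions (purine↔purine or pyrimidine↔pyrimidine): 1 T→C, 7 C→T.
Transversions (purine↔pyrimidine): 2 T→A, 14 G→C.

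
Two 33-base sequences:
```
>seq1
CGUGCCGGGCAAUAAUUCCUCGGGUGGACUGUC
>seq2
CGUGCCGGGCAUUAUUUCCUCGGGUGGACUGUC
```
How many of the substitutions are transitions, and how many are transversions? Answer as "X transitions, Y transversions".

0 transitions, 2 transversions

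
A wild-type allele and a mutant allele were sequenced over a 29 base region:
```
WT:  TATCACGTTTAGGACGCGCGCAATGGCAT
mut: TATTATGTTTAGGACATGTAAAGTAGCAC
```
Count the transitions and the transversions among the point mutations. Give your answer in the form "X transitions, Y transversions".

Transitions (purine↔purine or pyrimidine↔pyrimidine): 4 C→T, 6 C→T, 16 G→A, 17 C→T, 19 C→T, 20 G→A, 23 A→G, 25 G→A, 29 T→C.
Transversions (purine↔pyrimidine): 21 C→A.

9 transitions, 1 transversion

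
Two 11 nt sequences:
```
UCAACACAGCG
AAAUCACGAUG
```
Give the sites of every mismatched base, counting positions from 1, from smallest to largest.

Scanning 1-based: 1: U/A; 2: C/A; 4: A/U; 8: A/G; 9: G/A; 10: C/U.

1, 2, 4, 8, 9, 10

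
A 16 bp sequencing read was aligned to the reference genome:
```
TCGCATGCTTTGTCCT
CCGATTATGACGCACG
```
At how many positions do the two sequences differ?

Comparing position by position, 11 positions differ: 1 (T/C), 4 (C/A), 5 (A/T), 7 (G/A), 8 (C/T), 9 (T/G), 10 (T/A), 11 (T/C), 13 (T/C), 14 (C/A), 16 (T/G).

11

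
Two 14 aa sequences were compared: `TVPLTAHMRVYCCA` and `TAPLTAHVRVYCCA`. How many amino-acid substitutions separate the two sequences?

2

Mismatches (1-based): position 2: V→A; position 8: M→V.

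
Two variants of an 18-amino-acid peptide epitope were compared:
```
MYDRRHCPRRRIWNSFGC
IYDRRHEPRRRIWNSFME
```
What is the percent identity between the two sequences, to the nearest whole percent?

78%

Mismatches at positions 1, 7, 17, 18 (1-based): 4 of 18.
Identical positions: 14/18 = 77.78% → 78%.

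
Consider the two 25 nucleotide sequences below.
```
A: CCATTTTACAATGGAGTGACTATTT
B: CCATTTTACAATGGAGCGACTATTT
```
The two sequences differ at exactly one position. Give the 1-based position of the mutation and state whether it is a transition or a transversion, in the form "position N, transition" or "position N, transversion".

position 17, transition

Position 17 changes T→C. T is a pyrimidine and C is a pyrimidine, so this is a transition.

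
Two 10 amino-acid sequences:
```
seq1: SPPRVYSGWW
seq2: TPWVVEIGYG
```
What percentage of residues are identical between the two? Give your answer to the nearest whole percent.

Mismatches at positions 1, 3, 4, 6, 7, 9, 10 (1-based): 7 of 10.
Identical positions: 3/10 = 30% → 30%.

30%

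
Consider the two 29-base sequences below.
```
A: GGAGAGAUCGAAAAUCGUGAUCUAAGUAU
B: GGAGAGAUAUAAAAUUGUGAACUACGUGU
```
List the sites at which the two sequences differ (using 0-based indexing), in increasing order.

Differences at site 8 (C→A), site 9 (G→U), site 15 (C→U), site 20 (U→A), site 24 (A→C), site 27 (A→G).

8, 9, 15, 20, 24, 27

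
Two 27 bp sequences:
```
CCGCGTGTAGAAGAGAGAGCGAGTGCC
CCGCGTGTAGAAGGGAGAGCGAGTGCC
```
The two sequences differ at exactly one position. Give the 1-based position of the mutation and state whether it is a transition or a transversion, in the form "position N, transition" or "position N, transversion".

The sequences differ only at position 14: A→G (purine→purine), a transition.

position 14, transition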